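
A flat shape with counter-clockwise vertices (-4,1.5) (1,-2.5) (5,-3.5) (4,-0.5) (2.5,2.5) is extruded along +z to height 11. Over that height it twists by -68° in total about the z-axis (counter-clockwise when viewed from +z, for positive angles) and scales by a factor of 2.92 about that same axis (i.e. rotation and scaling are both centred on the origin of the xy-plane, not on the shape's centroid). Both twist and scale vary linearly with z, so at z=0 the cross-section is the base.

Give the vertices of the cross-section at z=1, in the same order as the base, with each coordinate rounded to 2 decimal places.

Cross-section at z=1: (-4.48,2.26) (0.85,-3.05) (5.40,-4.72) (4.61,-1.09) (3.24,2.60)

t = z/height = 1/11 = 0.0909091
s = 1 + (scale-1)·z/height = 1 + (2.92-1)·1/11 = 1.174545
θ = twist·z/height = -68°·1/11 = -6.1818° = -0.107893 rad
cos θ = 0.994185, sin θ = -0.107684 (intermediates below are computed at full precision and shown rounded to 5 d.p.)
v1: (-4,1.5) → rotate → (-3.81521,1.92201) → ×s → (-4.48114,2.25749) → (-4.48,2.26)
v2: (1,-2.5) → rotate → (0.72498,-2.59315) → ×s → (0.85152,-3.04577) → (0.85,-3.05)
v3: (5,-3.5) → rotate → (4.59403,-4.01807) → ×s → (5.39590,-4.71940) → (5.40,-4.72)
v4: (4,-0.5) → rotate → (3.92290,-0.92783) → ×s → (4.60762,-1.08978) → (4.61,-1.09)
v5: (2.5,2.5) → rotate → (2.75467,2.21625) → ×s → (3.23549,2.60309) → (3.24,2.60)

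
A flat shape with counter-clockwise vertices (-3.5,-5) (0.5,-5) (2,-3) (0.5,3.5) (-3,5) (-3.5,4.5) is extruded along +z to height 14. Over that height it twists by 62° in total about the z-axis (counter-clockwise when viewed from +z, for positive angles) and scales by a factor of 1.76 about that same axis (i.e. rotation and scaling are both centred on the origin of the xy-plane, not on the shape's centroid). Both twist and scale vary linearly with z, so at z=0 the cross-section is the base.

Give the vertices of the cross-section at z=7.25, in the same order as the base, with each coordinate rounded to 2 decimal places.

Cross-section at z=7.25: (-0.43,-8.49) (4.29,-5.53) (4.58,-2.06) (-2.00,4.50) (-7.24,3.68) (-7.46,2.72)

t = z/height = 7.25/14 = 0.517857
s = 1 + (scale-1)·z/height = 1 + (1.76-1)·7.25/14 = 1.393571
θ = twist·z/height = 62°·7.25/14 = 32.1071° = 0.560375 rad
cos θ = 0.847056, sin θ = 0.531504 (intermediates below are computed at full precision and shown rounded to 5 d.p.)
v1: (-3.5,-5) → rotate → (-0.30717,-6.09554) → ×s → (-0.42807,-8.49457) → (-0.43,-8.49)
v2: (0.5,-5) → rotate → (3.08105,-3.96953) → ×s → (4.29366,-5.53182) → (4.29,-5.53)
v3: (2,-3) → rotate → (3.28862,-1.47816) → ×s → (4.58293,-2.05992) → (4.58,-2.06)
v4: (0.5,3.5) → rotate → (-1.43674,3.23045) → ×s → (-2.00220,4.50186) → (-2.00,4.50)
v5: (-3,5) → rotate → (-5.19869,2.64077) → ×s → (-7.24474,3.68010) → (-7.24,3.68)
v6: (-3.5,4.5) → rotate → (-5.35646,1.95149) → ×s → (-7.46461,2.71953) → (-7.46,2.72)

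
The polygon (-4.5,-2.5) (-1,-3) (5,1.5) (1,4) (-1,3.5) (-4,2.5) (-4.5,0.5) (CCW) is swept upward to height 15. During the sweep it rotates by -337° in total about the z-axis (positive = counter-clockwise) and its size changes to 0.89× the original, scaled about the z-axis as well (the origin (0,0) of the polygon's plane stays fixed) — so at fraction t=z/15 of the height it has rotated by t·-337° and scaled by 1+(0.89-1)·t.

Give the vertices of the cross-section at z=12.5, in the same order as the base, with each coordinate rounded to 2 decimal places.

Cross-section at z=12.5: (1.46,-4.44) (2.51,-1.40) (-0.48,4.72) (-3.40,1.58) (-3.29,-0.29) (-2.91,-3.14) (-1.21,-3.93)

t = z/height = 12.5/15 = 0.833333
s = 1 + (scale-1)·z/height = 1 + (0.89-1)·12.5/15 = 0.908333
θ = twist·z/height = -337°·12.5/15 = -280.8333° = -4.901466 rad
cos θ = 0.187953, sin θ = 0.982178 (intermediates below are computed at full precision and shown rounded to 5 d.p.)
v1: (-4.5,-2.5) → rotate → (1.60966,-4.88968) → ×s → (1.46211,-4.44146) → (1.46,-4.44)
v2: (-1,-3) → rotate → (2.75858,-1.54604) → ×s → (2.50571,-1.40432) → (2.51,-1.40)
v3: (5,1.5) → rotate → (-0.53350,5.19282) → ×s → (-0.48460,4.71681) → (-0.48,4.72)
v4: (1,4) → rotate → (-3.74076,1.73399) → ×s → (-3.39786,1.57504) → (-3.40,1.58)
v5: (-1,3.5) → rotate → (-3.62558,-0.32434) → ×s → (-3.29323,-0.29461) → (-3.29,-0.29)
v6: (-4,2.5) → rotate → (-3.20726,-3.45883) → ×s → (-2.91326,-3.14177) → (-2.91,-3.14)
v7: (-4.5,0.5) → rotate → (-1.33688,-4.32582) → ×s → (-1.21433,-3.92929) → (-1.21,-3.93)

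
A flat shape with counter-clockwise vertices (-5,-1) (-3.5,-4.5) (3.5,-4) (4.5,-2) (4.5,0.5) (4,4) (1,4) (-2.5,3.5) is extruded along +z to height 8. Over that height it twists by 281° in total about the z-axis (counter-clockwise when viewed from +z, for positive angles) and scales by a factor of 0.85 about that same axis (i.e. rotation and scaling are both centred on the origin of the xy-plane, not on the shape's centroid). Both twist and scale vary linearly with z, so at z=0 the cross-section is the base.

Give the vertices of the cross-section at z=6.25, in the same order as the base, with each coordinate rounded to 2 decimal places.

Cross-section at z=6.25: (2.84,3.49) (-0.15,5.03) (-4.63,0.76) (-4.19,-1.17) (-2.78,-2.87) (-0.48,-4.97) (1.57,-3.29) (3.67,-0.98)

t = z/height = 6.25/8 = 0.78125
s = 1 + (scale-1)·z/height = 1 + (0.85-1)·6.25/8 = 0.882813
θ = twist·z/height = 281°·6.25/8 = 219.5313° = 3.831543 rad
cos θ = -0.771278, sin θ = -0.636499 (intermediates below are computed at full precision and shown rounded to 5 d.p.)
v1: (-5,-1) → rotate → (3.21989,3.95377) → ×s → (2.84256,3.49044) → (2.84,3.49)
v2: (-3.5,-4.5) → rotate → (-0.16477,5.69850) → ×s → (-0.14546,5.03070) → (-0.15,5.03)
v3: (3.5,-4) → rotate → (-5.24547,0.85736) → ×s → (-4.63076,0.75689) → (-4.63,0.76)
v4: (4.5,-2) → rotate → (-4.74375,-1.32169) → ×s → (-4.18784,-1.16680) → (-4.19,-1.17)
v5: (4.5,0.5) → rotate → (-3.15250,-3.24988) → ×s → (-2.78307,-2.86904) → (-2.78,-2.87)
v6: (4,4) → rotate → (-0.53911,-5.63111) → ×s → (-0.47594,-4.97121) → (-0.48,-4.97)
v7: (1,4) → rotate → (1.77472,-3.72161) → ×s → (1.56674,-3.28548) → (1.57,-3.29)
v8: (-2.5,3.5) → rotate → (4.15594,-1.10822) → ×s → (3.66892,-0.97835) → (3.67,-0.98)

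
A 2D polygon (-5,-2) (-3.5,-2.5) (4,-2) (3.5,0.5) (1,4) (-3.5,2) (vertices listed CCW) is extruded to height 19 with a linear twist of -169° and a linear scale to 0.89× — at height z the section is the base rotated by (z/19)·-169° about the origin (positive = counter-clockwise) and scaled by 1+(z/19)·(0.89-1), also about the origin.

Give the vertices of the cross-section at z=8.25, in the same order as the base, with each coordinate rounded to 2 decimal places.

t = z/height = 8.25/19 = 0.434211
s = 1 + (scale-1)·z/height = 1 + (0.89-1)·8.25/19 = 0.952237
θ = twist·z/height = -169°·8.25/19 = -73.3816° = -1.280750 rad
cos θ = 0.285996, sin θ = -0.958231 (intermediates below are computed at full precision and shown rounded to 5 d.p.)
v1: (-5,-2) → rotate → (-3.34644,4.21916) → ×s → (-3.18661,4.01764) → (-3.19,4.02)
v2: (-3.5,-2.5) → rotate → (-3.39656,2.63882) → ×s → (-3.23433,2.51278) → (-3.23,2.51)
v3: (4,-2) → rotate → (-0.77248,-4.40492) → ×s → (-0.73558,-4.19452) → (-0.74,-4.19)
v4: (3.5,0.5) → rotate → (1.48010,-3.21081) → ×s → (1.40941,-3.05745) → (1.41,-3.06)
v5: (1,4) → rotate → (4.11892,0.18576) → ×s → (3.92219,0.17688) → (3.92,0.18)
v6: (-3.5,2) → rotate → (0.91547,3.92580) → ×s → (0.87175,3.73829) → (0.87,3.74)

Cross-section at z=8.25: (-3.19,4.02) (-3.23,2.51) (-0.74,-4.19) (1.41,-3.06) (3.92,0.18) (0.87,3.74)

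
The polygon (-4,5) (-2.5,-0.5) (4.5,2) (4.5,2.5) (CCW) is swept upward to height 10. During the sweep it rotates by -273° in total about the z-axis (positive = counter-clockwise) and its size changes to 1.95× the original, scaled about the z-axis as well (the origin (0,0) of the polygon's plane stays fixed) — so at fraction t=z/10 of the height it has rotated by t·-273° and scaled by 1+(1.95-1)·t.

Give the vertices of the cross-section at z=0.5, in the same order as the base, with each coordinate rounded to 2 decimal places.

Cross-section at z=0.5: (-2.84,6.08) (-2.67,0.11) (5.08,0.92) (5.20,1.43)

t = z/height = 0.5/10 = 0.05
s = 1 + (scale-1)·z/height = 1 + (1.95-1)·0.5/10 = 1.047500
θ = twist·z/height = -273°·0.5/10 = -13.6500° = -0.238237 rad
cos θ = 0.971755, sin θ = -0.235990 (intermediates below are computed at full precision and shown rounded to 5 d.p.)
v1: (-4,5) → rotate → (-2.70707,5.80274) → ×s → (-2.83566,6.07837) → (-2.84,6.08)
v2: (-2.5,-0.5) → rotate → (-2.54738,0.10410) → ×s → (-2.66838,0.10904) → (-2.67,0.11)
v3: (4.5,2) → rotate → (4.84488,0.88155) → ×s → (5.07501,0.92343) → (5.08,0.92)
v4: (4.5,2.5) → rotate → (4.96287,1.36743) → ×s → (5.19861,1.43239) → (5.20,1.43)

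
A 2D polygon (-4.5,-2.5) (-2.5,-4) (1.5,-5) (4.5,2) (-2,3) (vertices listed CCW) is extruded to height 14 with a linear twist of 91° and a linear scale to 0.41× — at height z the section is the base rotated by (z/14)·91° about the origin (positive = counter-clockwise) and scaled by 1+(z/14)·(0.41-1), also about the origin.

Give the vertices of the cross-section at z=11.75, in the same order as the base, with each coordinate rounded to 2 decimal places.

Cross-section at z=11.75: (0.69,-2.51) (1.67,-1.70) (2.63,0.14) (-0.45,2.45) (-1.71,-0.62)

t = z/height = 11.75/14 = 0.839286
s = 1 + (scale-1)·z/height = 1 + (0.41-1)·11.75/14 = 0.504821
θ = twist·z/height = 91°·11.75/14 = 76.3750° = 1.332995 rad
cos θ = 0.235566, sin θ = 0.971858 (intermediates below are computed at full precision and shown rounded to 5 d.p.)
v1: (-4.5,-2.5) → rotate → (1.36960,-4.96228) → ×s → (0.69140,-2.50506) → (0.69,-2.51)
v2: (-2.5,-4) → rotate → (3.29852,-3.37191) → ×s → (1.66516,-1.70221) → (1.67,-1.70)
v3: (1.5,-5) → rotate → (5.21264,0.27996) → ×s → (2.63145,0.14133) → (2.63,0.14)
v4: (4.5,2) → rotate → (-0.88367,4.84449) → ×s → (-0.44609,2.44560) → (-0.45,2.45)
v5: (-2,3) → rotate → (-3.38671,-1.23702) → ×s → (-1.70968,-0.62447) → (-1.71,-0.62)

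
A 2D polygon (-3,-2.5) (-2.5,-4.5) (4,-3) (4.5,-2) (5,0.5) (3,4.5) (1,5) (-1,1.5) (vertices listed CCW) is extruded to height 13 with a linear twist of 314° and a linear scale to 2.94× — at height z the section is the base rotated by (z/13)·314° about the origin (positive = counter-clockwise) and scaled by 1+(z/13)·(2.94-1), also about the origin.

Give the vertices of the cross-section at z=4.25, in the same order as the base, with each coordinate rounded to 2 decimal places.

Cross-section at z=4.25: (5.06,-3.89) (8.07,-2.38) (3.35,7.45) (1.58,7.89) (-2.59,7.79) (-8.25,3.17) (-8.33,-0.20) (-2.03,-2.13)

t = z/height = 4.25/13 = 0.326923
s = 1 + (scale-1)·z/height = 1 + (2.94-1)·4.25/13 = 1.634231
θ = twist·z/height = 314°·4.25/13 = 102.6538° = 1.791648 rad
cos θ = -0.219060, sin θ = 0.975711 (intermediates below are computed at full precision and shown rounded to 5 d.p.)
v1: (-3,-2.5) → rotate → (3.09646,-2.37948) → ×s → (5.06033,-3.88862) → (5.06,-3.89)
v2: (-2.5,-4.5) → rotate → (4.93835,-1.45351) → ×s → (8.07041,-2.37537) → (8.07,-2.38)
v3: (4,-3) → rotate → (2.05089,4.56003) → ×s → (3.35163,7.45214) → (3.35,7.45)
v4: (4.5,-2) → rotate → (0.96565,4.82882) → ×s → (1.57810,7.89141) → (1.58,7.89)
v5: (5,0.5) → rotate → (-1.58316,4.76903) → ×s → (-2.58724,7.79369) → (-2.59,7.79)
v6: (3,4.5) → rotate → (-5.04788,1.94136) → ×s → (-8.24940,3.17263) → (-8.25,3.17)
v7: (1,5) → rotate → (-5.09762,-0.11959) → ×s → (-8.33068,-0.19544) → (-8.33,-0.20)
v8: (-1,1.5) → rotate → (-1.24451,-1.30430) → ×s → (-2.03381,-2.13153) → (-2.03,-2.13)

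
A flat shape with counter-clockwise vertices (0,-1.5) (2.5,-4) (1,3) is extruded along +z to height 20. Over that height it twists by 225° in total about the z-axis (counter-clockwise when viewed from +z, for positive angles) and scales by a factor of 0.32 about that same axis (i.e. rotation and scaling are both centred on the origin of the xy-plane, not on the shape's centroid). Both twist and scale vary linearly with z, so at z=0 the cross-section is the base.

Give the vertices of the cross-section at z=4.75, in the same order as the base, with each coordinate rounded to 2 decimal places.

Cross-section at z=4.75: (1.01,-0.75) (3.94,-0.31) (-1.52,2.17)

t = z/height = 4.75/20 = 0.2375
s = 1 + (scale-1)·z/height = 1 + (0.32-1)·4.75/20 = 0.838500
θ = twist·z/height = 225°·4.75/20 = 53.4375° = 0.932660 rad
cos θ = 0.595699, sin θ = 0.803208 (intermediates below are computed at full precision and shown rounded to 5 d.p.)
v1: (0,-1.5) → rotate → (1.20481,-0.89355) → ×s → (1.01023,-0.74924) → (1.01,-0.75)
v2: (2.5,-4) → rotate → (4.70208,-0.37478) → ×s → (3.94269,-0.31425) → (3.94,-0.31)
v3: (1,3) → rotate → (-1.81392,2.59031) → ×s → (-1.52097,2.17197) → (-1.52,2.17)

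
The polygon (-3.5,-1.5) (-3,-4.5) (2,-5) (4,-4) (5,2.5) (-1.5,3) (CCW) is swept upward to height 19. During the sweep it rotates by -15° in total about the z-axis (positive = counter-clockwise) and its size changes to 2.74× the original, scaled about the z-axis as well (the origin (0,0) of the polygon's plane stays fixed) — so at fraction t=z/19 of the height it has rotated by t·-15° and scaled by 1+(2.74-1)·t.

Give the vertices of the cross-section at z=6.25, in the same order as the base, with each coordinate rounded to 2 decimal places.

t = z/height = 6.25/19 = 0.328947
s = 1 + (scale-1)·z/height = 1 + (2.74-1)·6.25/19 = 1.572368
θ = twist·z/height = -15°·6.25/19 = -4.9342° = -0.086118 rad
cos θ = 0.996294, sin θ = -0.086012 (intermediates below are computed at full precision and shown rounded to 5 d.p.)
v1: (-3.5,-1.5) → rotate → (-3.61605,-1.19340) → ×s → (-5.68576,-1.87646) → (-5.69,-1.88)
v2: (-3,-4.5) → rotate → (-3.37594,-4.22529) → ×s → (-5.30821,-6.64371) → (-5.31,-6.64)
v3: (2,-5) → rotate → (1.56253,-5.15349) → ×s → (2.45687,-8.10319) → (2.46,-8.10)
v4: (4,-4) → rotate → (3.64113,-4.32922) → ×s → (5.72520,-6.80713) → (5.73,-6.81)
v5: (5,2.5) → rotate → (5.19650,2.06068) → ×s → (8.17081,3.24014) → (8.17,3.24)
v6: (-1.5,3) → rotate → (-1.23641,3.11790) → ×s → (-1.94409,4.90249) → (-1.94,4.90)

Cross-section at z=6.25: (-5.69,-1.88) (-5.31,-6.64) (2.46,-8.10) (5.73,-6.81) (8.17,3.24) (-1.94,4.90)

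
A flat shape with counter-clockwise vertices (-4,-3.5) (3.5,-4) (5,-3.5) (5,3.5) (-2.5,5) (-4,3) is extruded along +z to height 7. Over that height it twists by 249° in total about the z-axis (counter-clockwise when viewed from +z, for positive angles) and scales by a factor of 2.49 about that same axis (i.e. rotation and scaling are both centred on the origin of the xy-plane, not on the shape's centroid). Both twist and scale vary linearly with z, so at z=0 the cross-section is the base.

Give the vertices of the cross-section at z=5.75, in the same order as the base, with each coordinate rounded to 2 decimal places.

Cross-section at z=5.75: (4.86,10.77) (-10.77,4.86) (-13.35,2.46) (-6.88,-11.70) (9.68,-7.81) (10.86,-2.38)

t = z/height = 5.75/7 = 0.821429
s = 1 + (scale-1)·z/height = 1 + (2.49-1)·5.75/7 = 2.223929
θ = twist·z/height = 249°·5.75/7 = 204.5357° = 3.569822 rad
cos θ = -0.909703, sin θ = -0.415260 (intermediates below are computed at full precision and shown rounded to 5 d.p.)
v1: (-4,-3.5) → rotate → (2.18540,4.84500) → ×s → (4.86017,10.77494) → (4.86,10.77)
v2: (3.5,-4) → rotate → (-4.84500,2.18540) → ×s → (-10.77494,4.86017) → (-10.77,4.86)
v3: (5,-3.5) → rotate → (-6.00192,1.10766) → ×s → (-13.34785,2.46335) → (-13.35,2.46)
v4: (5,3.5) → rotate → (-3.09510,-5.26026) → ×s → (-6.88329,-11.69844) → (-6.88,-11.70)
v5: (-2.5,5) → rotate → (4.35056,-3.51036) → ×s → (9.67533,-7.80679) → (9.68,-7.81)
v6: (-4,3) → rotate → (4.88459,-1.06807) → ×s → (10.86298,-2.37530) → (10.86,-2.38)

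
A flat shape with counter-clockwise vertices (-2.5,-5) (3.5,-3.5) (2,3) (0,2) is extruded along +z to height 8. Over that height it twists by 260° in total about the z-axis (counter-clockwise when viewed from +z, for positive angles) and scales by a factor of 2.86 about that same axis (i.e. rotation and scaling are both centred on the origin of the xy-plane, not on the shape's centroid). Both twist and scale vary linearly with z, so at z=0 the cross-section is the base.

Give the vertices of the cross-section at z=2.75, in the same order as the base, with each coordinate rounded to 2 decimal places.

t = z/height = 2.75/8 = 0.34375
s = 1 + (scale-1)·z/height = 1 + (2.86-1)·2.75/8 = 1.639375
θ = twist·z/height = 260°·2.75/8 = 89.3750° = 1.559888 rad
cos θ = 0.010908, sin θ = 0.999941 (intermediates below are computed at full precision and shown rounded to 5 d.p.)
v1: (-2.5,-5) → rotate → (4.97243,-2.55439) → ×s → (8.15168,-4.18761) → (8.15,-4.19)
v2: (3.5,-3.5) → rotate → (3.53797,3.46161) → ×s → (5.80006,5.67488) → (5.80,5.67)
v3: (2,3) → rotate → (-2.97801,2.03261) → ×s → (-4.88207,3.33220) → (-4.88,3.33)
v4: (0,2) → rotate → (-1.99988,0.02182) → ×s → (-3.27855,0.03576) → (-3.28,0.04)

Cross-section at z=2.75: (8.15,-4.19) (5.80,5.67) (-4.88,3.33) (-3.28,0.04)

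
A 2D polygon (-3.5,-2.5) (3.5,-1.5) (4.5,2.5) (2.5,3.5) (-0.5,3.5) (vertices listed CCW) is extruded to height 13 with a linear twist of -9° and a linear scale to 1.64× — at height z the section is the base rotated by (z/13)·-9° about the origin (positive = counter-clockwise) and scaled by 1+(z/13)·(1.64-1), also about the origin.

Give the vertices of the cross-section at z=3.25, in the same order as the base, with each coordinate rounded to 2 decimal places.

Cross-section at z=3.25: (-4.17,-2.74) (3.99,-1.90) (5.33,2.69) (3.06,3.94) (-0.42,4.08)

t = z/height = 3.25/13 = 0.25
s = 1 + (scale-1)·z/height = 1 + (1.64-1)·3.25/13 = 1.160000
θ = twist·z/height = -9°·3.25/13 = -2.2500° = -0.039270 rad
cos θ = 0.999229, sin θ = -0.039260 (intermediates below are computed at full precision and shown rounded to 5 d.p.)
v1: (-3.5,-2.5) → rotate → (-3.59545,-2.36066) → ×s → (-4.17072,-2.73837) → (-4.17,-2.74)
v2: (3.5,-1.5) → rotate → (3.43841,-1.63625) → ×s → (3.98856,-1.89805) → (3.99,-1.90)
v3: (4.5,2.5) → rotate → (4.59468,2.32140) → ×s → (5.32983,2.69283) → (5.33,2.69)
v4: (2.5,3.5) → rotate → (2.63548,3.39915) → ×s → (3.05716,3.94302) → (3.06,3.94)
v5: (-0.5,3.5) → rotate → (-0.36221,3.51693) → ×s → (-0.42016,4.07964) → (-0.42,4.08)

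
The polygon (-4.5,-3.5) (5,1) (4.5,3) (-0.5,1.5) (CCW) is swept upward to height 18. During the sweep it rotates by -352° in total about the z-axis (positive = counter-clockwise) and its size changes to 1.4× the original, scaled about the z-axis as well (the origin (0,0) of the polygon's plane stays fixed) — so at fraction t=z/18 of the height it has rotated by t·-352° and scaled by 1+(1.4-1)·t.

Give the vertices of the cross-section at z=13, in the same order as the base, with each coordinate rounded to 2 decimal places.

t = z/height = 13/18 = 0.722222
s = 1 + (scale-1)·z/height = 1 + (1.4-1)·13/18 = 1.288889
θ = twist·z/height = -352°·13/18 = -254.2222° = -4.437015 rad
cos θ = -0.271907, sin θ = 0.962324 (intermediates below are computed at full precision and shown rounded to 5 d.p.)
v1: (-4.5,-3.5) → rotate → (4.59171,-3.37878) → ×s → (5.91821,-4.35487) → (5.92,-4.35)
v2: (5,1) → rotate → (-2.32186,4.53971) → ×s → (-2.99262,5.85118) → (-2.99,5.85)
v3: (4.5,3) → rotate → (-4.11055,3.51473) → ×s → (-5.29805,4.53010) → (-5.30,4.53)
v4: (-0.5,1.5) → rotate → (-1.30753,-0.88902) → ×s → (-1.68526,-1.14585) → (-1.69,-1.15)

Cross-section at z=13: (5.92,-4.35) (-2.99,5.85) (-5.30,4.53) (-1.69,-1.15)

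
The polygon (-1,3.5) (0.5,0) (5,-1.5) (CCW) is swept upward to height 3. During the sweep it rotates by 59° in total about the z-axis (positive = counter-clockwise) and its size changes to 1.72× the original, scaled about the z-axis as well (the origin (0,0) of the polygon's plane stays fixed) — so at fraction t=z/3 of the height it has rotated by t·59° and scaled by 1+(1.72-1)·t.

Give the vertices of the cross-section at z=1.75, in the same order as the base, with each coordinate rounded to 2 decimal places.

t = z/height = 1.75/3 = 0.583333
s = 1 + (scale-1)·z/height = 1 + (1.72-1)·1.75/3 = 1.420000
θ = twist·z/height = 59°·1.75/3 = 34.4167° = 0.600684 rad
cos θ = 0.824949, sin θ = 0.565207 (intermediates below are computed at full precision and shown rounded to 5 d.p.)
v1: (-1,3.5) → rotate → (-2.80317,2.32211) → ×s → (-3.98051,3.29740) → (-3.98,3.30)
v2: (0.5,0) → rotate → (0.41247,0.28260) → ×s → (0.58571,0.40130) → (0.59,0.40)
v3: (5,-1.5) → rotate → (4.97256,1.58861) → ×s → (7.06103,2.25583) → (7.06,2.26)

Cross-section at z=1.75: (-3.98,3.30) (0.59,0.40) (7.06,2.26)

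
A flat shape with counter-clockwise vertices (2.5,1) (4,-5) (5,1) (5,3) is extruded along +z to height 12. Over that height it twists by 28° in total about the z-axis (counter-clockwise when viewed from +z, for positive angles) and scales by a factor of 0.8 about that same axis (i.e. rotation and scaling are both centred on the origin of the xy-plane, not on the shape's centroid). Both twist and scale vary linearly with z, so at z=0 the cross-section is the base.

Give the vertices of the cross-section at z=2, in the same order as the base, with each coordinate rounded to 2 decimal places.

Cross-section at z=2: (2.33,1.16) (4.25,-4.50) (4.74,1.36) (4.58,3.28)

t = z/height = 2/12 = 0.166667
s = 1 + (scale-1)·z/height = 1 + (0.8-1)·2/12 = 0.966667
θ = twist·z/height = 28°·2/12 = 4.6667° = 0.081449 rad
cos θ = 0.996685, sin θ = 0.081359 (intermediates below are computed at full precision and shown rounded to 5 d.p.)
v1: (2.5,1) → rotate → (2.41035,1.20008) → ×s → (2.33001,1.16008) → (2.33,1.16)
v2: (4,-5) → rotate → (4.39353,-4.65799) → ×s → (4.24708,-4.50272) → (4.25,-4.50)
v3: (5,1) → rotate → (4.90207,1.40348) → ×s → (4.73866,1.35670) → (4.74,1.36)
v4: (5,3) → rotate → (4.73935,3.39685) → ×s → (4.58137,3.28362) → (4.58,3.28)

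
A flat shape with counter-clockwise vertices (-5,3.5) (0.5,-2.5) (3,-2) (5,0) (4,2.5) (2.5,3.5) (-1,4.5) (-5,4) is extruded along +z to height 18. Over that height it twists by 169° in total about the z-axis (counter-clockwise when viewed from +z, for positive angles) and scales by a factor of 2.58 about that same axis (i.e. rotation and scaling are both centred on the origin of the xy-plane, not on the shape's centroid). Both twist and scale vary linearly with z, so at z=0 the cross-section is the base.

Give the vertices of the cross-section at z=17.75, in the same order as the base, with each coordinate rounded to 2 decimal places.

t = z/height = 17.75/18 = 0.986111
s = 1 + (scale-1)·z/height = 1 + (2.58-1)·17.75/18 = 2.558056
θ = twist·z/height = 169°·17.75/18 = 166.6528° = 2.908640 rad
cos θ = -0.972989, sin θ = 0.230852 (intermediates below are computed at full precision and shown rounded to 5 d.p.)
v1: (-5,3.5) → rotate → (4.05696,-4.55972) → ×s → (10.37794,-11.66402) → (10.38,-11.66)
v2: (0.5,-2.5) → rotate → (0.09063,2.54790) → ×s → (0.23185,6.51767) → (0.23,6.52)
v3: (3,-2) → rotate → (-2.45726,2.63853) → ×s → (-6.28582,6.74951) → (-6.29,6.75)
v4: (5,0) → rotate → (-4.86494,1.15426) → ×s → (-12.44480,2.95266) → (-12.44,2.95)
v5: (4,2.5) → rotate → (-4.46909,-1.50907) → ×s → (-11.43217,-3.86027) → (-11.43,-3.86)
v6: (2.5,3.5) → rotate → (-3.24045,-2.82833) → ×s → (-8.28926,-7.23503) → (-8.29,-7.24)
v7: (-1,4.5) → rotate → (-0.06584,-4.60930) → ×s → (-0.16843,-11.79085) → (-0.17,-11.79)
v8: (-5,4) → rotate → (3.94154,-5.04621) → ×s → (10.08267,-12.90850) → (10.08,-12.91)

Cross-section at z=17.75: (10.38,-11.66) (0.23,6.52) (-6.29,6.75) (-12.44,2.95) (-11.43,-3.86) (-8.29,-7.24) (-0.17,-11.79) (10.08,-12.91)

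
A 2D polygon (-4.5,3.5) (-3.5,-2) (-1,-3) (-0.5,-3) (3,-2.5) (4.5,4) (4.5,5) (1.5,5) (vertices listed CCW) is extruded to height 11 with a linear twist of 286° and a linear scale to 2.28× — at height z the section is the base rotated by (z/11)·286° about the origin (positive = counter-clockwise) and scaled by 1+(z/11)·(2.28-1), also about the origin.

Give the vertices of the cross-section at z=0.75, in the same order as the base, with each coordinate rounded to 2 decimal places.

Cross-section at z=0.75: (-5.88,1.95) (-2.86,-3.32) (0.06,-3.44) (0.58,-3.26) (3.98,-1.47) (3.16,5.73) (2.80,6.76) (-0.28,5.67)

t = z/height = 0.75/11 = 0.0681818
s = 1 + (scale-1)·z/height = 1 + (2.28-1)·0.75/11 = 1.087273
θ = twist·z/height = 286°·0.75/11 = 19.5000° = 0.340339 rad
cos θ = 0.942641, sin θ = 0.333807 (intermediates below are computed at full precision and shown rounded to 5 d.p.)
v1: (-4.5,3.5) → rotate → (-5.41021,1.79711) → ×s → (-5.88237,1.95395) → (-5.88,1.95)
v2: (-3.5,-2) → rotate → (-2.63163,-3.05361) → ×s → (-2.86130,-3.32010) → (-2.86,-3.32)
v3: (-1,-3) → rotate → (0.05878,-3.16173) → ×s → (0.06391,-3.43766) → (0.06,-3.44)
v4: (-0.5,-3) → rotate → (0.53010,-2.99483) → ×s → (0.57636,-3.25619) → (0.58,-3.26)
v5: (3,-2.5) → rotate → (3.66244,-1.35518) → ×s → (3.98207,-1.47345) → (3.98,-1.47)
v6: (4.5,4) → rotate → (2.90666,5.27270) → ×s → (3.16033,5.73286) → (3.16,5.73)
v7: (4.5,5) → rotate → (2.57285,6.21534) → ×s → (2.79739,6.75777) → (2.80,6.76)
v8: (1.5,5) → rotate → (-0.25507,5.21392) → ×s → (-0.27733,5.66895) → (-0.28,5.67)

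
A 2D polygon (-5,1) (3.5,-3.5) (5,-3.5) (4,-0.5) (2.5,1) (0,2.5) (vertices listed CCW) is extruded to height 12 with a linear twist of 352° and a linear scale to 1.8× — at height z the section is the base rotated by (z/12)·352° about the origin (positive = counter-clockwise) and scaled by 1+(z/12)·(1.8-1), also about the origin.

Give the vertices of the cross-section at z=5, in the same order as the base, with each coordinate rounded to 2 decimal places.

Cross-section at z=5: (4.84,-4.78) (-1.33,6.46) (-3.01,7.56) (-4.09,3.49) (-3.52,0.72) (-1.83,-2.78)

t = z/height = 5/12 = 0.416667
s = 1 + (scale-1)·z/height = 1 + (1.8-1)·5/12 = 1.333333
θ = twist·z/height = 352°·5/12 = 146.6667° = 2.559816 rad
cos θ = -0.835488, sin θ = 0.549509 (intermediates below are computed at full precision and shown rounded to 5 d.p.)
v1: (-5,1) → rotate → (3.62793,-3.58303) → ×s → (4.83724,-4.77738) → (4.84,-4.78)
v2: (3.5,-3.5) → rotate → (-1.00093,4.84749) → ×s → (-1.33457,6.46332) → (-1.33,6.46)
v3: (5,-3.5) → rotate → (-2.25416,5.67175) → ×s → (-3.00554,7.56234) → (-3.01,7.56)
v4: (4,-0.5) → rotate → (-3.06720,2.61578) → ×s → (-4.08960,3.48771) → (-4.09,3.49)
v5: (2.5,1) → rotate → (-2.63823,0.53828) → ×s → (-3.51764,0.71771) → (-3.52,0.72)
v6: (0,2.5) → rotate → (-1.37377,-2.08872) → ×s → (-1.83170,-2.78496) → (-1.83,-2.78)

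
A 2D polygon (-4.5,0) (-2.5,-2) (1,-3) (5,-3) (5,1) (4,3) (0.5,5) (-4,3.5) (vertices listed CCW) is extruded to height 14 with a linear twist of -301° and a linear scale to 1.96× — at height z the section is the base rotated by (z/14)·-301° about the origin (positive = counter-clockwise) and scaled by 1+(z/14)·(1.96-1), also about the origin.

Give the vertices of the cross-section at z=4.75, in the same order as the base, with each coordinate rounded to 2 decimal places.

t = z/height = 4.75/14 = 0.339286
s = 1 + (scale-1)·z/height = 1 + (1.96-1)·4.75/14 = 1.325714
θ = twist·z/height = -301°·4.75/14 = -102.1250° = -1.782417 rad
cos θ = -0.210045, sin θ = -0.977692 (intermediates below are computed at full precision and shown rounded to 5 d.p.)
v1: (-4.5,0) → rotate → (0.94520,4.39961) → ×s → (1.25307,5.83263) → (1.25,5.83)
v2: (-2.5,-2) → rotate → (-1.43027,2.86432) → ×s → (-1.89613,3.79727) → (-1.90,3.80)
v3: (1,-3) → rotate → (-3.14312,-0.34756) → ×s → (-4.16688,-0.46076) → (-4.17,-0.46)
v4: (5,-3) → rotate → (-3.98330,-4.25832) → ×s → (-5.28072,-5.64532) → (-5.28,-5.65)
v5: (5,1) → rotate → (-0.07253,-5.09850) → ×s → (-0.09616,-6.75916) → (-0.10,-6.76)
v6: (4,3) → rotate → (2.09289,-4.54090) → ×s → (2.77458,-6.01994) → (2.77,-6.02)
v7: (0.5,5) → rotate → (4.78344,-1.53907) → ×s → (6.34147,-2.04037) → (6.34,-2.04)
v8: (-4,3.5) → rotate → (4.26210,3.17561) → ×s → (5.65033,4.20995) → (5.65,4.21)

Cross-section at z=4.75: (1.25,5.83) (-1.90,3.80) (-4.17,-0.46) (-5.28,-5.65) (-0.10,-6.76) (2.77,-6.02) (6.34,-2.04) (5.65,4.21)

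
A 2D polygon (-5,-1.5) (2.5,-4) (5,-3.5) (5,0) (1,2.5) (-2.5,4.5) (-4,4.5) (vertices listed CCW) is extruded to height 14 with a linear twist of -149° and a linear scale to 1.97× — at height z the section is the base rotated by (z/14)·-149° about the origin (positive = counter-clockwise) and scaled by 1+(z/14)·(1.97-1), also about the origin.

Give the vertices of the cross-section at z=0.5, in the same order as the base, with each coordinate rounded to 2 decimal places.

t = z/height = 0.5/14 = 0.0357143
s = 1 + (scale-1)·z/height = 1 + (1.97-1)·0.5/14 = 1.034643
θ = twist·z/height = -149°·0.5/14 = -5.3214° = -0.092876 rad
cos θ = 0.995690, sin θ = -0.092743 (intermediates below are computed at full precision and shown rounded to 5 d.p.)
v1: (-5,-1.5) → rotate → (-5.11756,-1.02982) → ×s → (-5.29485,-1.06550) → (-5.29,-1.07)
v2: (2.5,-4) → rotate → (2.11825,-4.21462) → ×s → (2.19164,-4.36062) → (2.19,-4.36)
v3: (5,-3.5) → rotate → (4.65385,-3.94863) → ×s → (4.81507,-4.08542) → (4.82,-4.09)
v4: (5,0) → rotate → (4.97845,-0.46371) → ×s → (5.15092,-0.47978) → (5.15,-0.48)
v5: (1,2.5) → rotate → (1.22755,2.39648) → ×s → (1.27007,2.47950) → (1.27,2.48)
v6: (-2.5,4.5) → rotate → (-2.07188,4.71246) → ×s → (-2.14366,4.87572) → (-2.14,4.88)
v7: (-4,4.5) → rotate → (-3.56542,4.85158) → ×s → (-3.68893,5.01965) → (-3.69,5.02)

Cross-section at z=0.5: (-5.29,-1.07) (2.19,-4.36) (4.82,-4.09) (5.15,-0.48) (1.27,2.48) (-2.14,4.88) (-3.69,5.02)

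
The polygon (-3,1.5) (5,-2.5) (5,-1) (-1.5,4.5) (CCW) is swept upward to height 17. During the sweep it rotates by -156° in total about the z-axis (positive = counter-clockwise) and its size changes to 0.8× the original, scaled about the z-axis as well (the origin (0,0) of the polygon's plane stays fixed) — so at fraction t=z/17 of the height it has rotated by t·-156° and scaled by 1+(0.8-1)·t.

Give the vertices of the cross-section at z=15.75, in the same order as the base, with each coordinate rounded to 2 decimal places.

t = z/height = 15.75/17 = 0.926471
s = 1 + (scale-1)·z/height = 1 + (0.8-1)·15.75/17 = 0.814706
θ = twist·z/height = -156°·15.75/17 = -144.5294° = -2.522514 rad
cos θ = -0.814414, sin θ = -0.580285 (intermediates below are computed at full precision and shown rounded to 5 d.p.)
v1: (-3,1.5) → rotate → (3.31367,0.51923) → ×s → (2.69966,0.42302) → (2.70,0.42)
v2: (5,-2.5) → rotate → (-5.52278,-0.86539) → ×s → (-4.49944,-0.70504) → (-4.50,-0.71)
v3: (5,-1) → rotate → (-4.65235,-2.08701) → ×s → (-3.79030,-1.70030) → (-3.79,-1.70)
v4: (-1.5,4.5) → rotate → (3.83290,-2.79443) → ×s → (3.12269,-2.27664) → (3.12,-2.28)

Cross-section at z=15.75: (2.70,0.42) (-4.50,-0.71) (-3.79,-1.70) (3.12,-2.28)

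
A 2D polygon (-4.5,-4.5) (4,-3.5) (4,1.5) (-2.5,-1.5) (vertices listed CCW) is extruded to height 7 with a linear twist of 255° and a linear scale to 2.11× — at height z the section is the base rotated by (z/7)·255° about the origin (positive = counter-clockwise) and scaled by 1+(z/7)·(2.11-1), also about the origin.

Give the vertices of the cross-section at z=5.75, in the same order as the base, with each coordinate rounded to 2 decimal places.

Cross-section at z=5.75: (3.26,11.72) (-9.95,2.06) (-5.25,-6.26) (2.75,4.85)

t = z/height = 5.75/7 = 0.821429
s = 1 + (scale-1)·z/height = 1 + (2.11-1)·5.75/7 = 1.911786
θ = twist·z/height = 255°·5.75/7 = 209.4643° = 3.655841 rad
cos θ = -0.870662, sin θ = -0.491881 (intermediates below are computed at full precision and shown rounded to 5 d.p.)
v1: (-4.5,-4.5) → rotate → (1.70452,6.13145) → ×s → (3.25867,11.72201) → (3.26,11.72)
v2: (4,-3.5) → rotate → (-5.20423,1.07979) → ×s → (-9.94938,2.06434) → (-9.95,2.06)
v3: (4,1.5) → rotate → (-2.74483,-3.27352) → ×s → (-5.24752,-6.25826) → (-5.25,-6.26)
v4: (-2.5,-1.5) → rotate → (1.43883,2.53570) → ×s → (2.75074,4.84771) → (2.75,4.85)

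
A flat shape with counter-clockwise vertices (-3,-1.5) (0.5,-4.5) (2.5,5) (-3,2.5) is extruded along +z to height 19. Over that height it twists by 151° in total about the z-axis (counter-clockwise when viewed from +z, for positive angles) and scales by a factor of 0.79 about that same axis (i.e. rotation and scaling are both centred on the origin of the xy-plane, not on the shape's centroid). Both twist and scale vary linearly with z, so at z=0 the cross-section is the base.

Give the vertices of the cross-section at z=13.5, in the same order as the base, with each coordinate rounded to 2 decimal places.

t = z/height = 13.5/19 = 0.710526
s = 1 + (scale-1)·z/height = 1 + (0.79-1)·13.5/19 = 0.850789
θ = twist·z/height = 151°·13.5/19 = 107.2895° = 1.872555 rad
cos θ = -0.297199, sin θ = 0.954815 (intermediates below are computed at full precision and shown rounded to 5 d.p.)
v1: (-3,-1.5) → rotate → (2.32382,-2.41865) → ×s → (1.97708,-2.05776) → (1.98,-2.06)
v2: (0.5,-4.5) → rotate → (4.14807,1.81481) → ×s → (3.52913,1.54402) → (3.53,1.54)
v3: (2.5,5) → rotate → (-5.51708,0.90104) → ×s → (-4.69387,0.76660) → (-4.69,0.77)
v4: (-3,2.5) → rotate → (-1.49544,-3.60744) → ×s → (-1.27230,-3.06918) → (-1.27,-3.07)

Cross-section at z=13.5: (1.98,-2.06) (3.53,1.54) (-4.69,0.77) (-1.27,-3.07)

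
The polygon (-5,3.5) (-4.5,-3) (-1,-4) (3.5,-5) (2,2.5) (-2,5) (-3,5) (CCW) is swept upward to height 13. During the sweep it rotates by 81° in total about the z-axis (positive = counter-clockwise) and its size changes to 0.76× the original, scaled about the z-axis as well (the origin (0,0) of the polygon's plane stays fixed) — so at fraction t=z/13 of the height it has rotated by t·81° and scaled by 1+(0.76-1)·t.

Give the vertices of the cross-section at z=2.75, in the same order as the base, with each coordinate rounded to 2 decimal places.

Cross-section at z=2.75: (-5.51,1.78) (-3.24,-3.98) (0.21,-3.91) (4.57,-3.56) (1.12,2.83) (-3.21,3.98) (-4.12,3.70)

t = z/height = 2.75/13 = 0.211538
s = 1 + (scale-1)·z/height = 1 + (0.76-1)·2.75/13 = 0.949231
θ = twist·z/height = 81°·2.75/13 = 17.1346° = 0.299055 rad
cos θ = 0.955615, sin θ = 0.294618 (intermediates below are computed at full precision and shown rounded to 5 d.p.)
v1: (-5,3.5) → rotate → (-5.80924,1.87156) → ×s → (-5.51431,1.77655) → (-5.51,1.78)
v2: (-4.5,-3) → rotate → (-3.41642,-4.19263) → ×s → (-3.24297,-3.97977) → (-3.24,-3.98)
v3: (-1,-4) → rotate → (0.22286,-4.11708) → ×s → (0.21154,-3.90806) → (0.21,-3.91)
v4: (3.5,-5) → rotate → (4.81774,-3.74691) → ×s → (4.57315,-3.55669) → (4.57,-3.56)
v5: (2,2.5) → rotate → (1.17469,2.97827) → ×s → (1.11505,2.82707) → (1.12,2.83)
v6: (-2,5) → rotate → (-3.38432,4.18884) → ×s → (-3.21250,3.97618) → (-3.21,3.98)
v7: (-3,5) → rotate → (-4.33993,3.89422) → ×s → (-4.11960,3.69652) → (-4.12,3.70)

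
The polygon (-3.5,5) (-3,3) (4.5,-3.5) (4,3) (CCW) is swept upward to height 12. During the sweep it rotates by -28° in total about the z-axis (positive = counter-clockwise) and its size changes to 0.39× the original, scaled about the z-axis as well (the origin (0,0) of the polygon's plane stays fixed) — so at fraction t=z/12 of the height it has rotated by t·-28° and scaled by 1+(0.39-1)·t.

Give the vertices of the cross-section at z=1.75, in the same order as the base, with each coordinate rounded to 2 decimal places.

Cross-section at z=1.75: (-2.86,4.77) (-2.53,2.92) (3.86,-3.47) (3.83,2.47)

t = z/height = 1.75/12 = 0.145833
s = 1 + (scale-1)·z/height = 1 + (0.39-1)·1.75/12 = 0.911042
θ = twist·z/height = -28°·1.75/12 = -4.0833° = -0.071268 rad
cos θ = 0.997462, sin θ = -0.071207 (intermediates below are computed at full precision and shown rounded to 5 d.p.)
v1: (-3.5,5) → rotate → (-3.13508,5.23653) → ×s → (-2.85619,4.77070) → (-2.86,4.77)
v2: (-3,3) → rotate → (-2.77876,3.20601) → ×s → (-2.53157,2.92081) → (-2.53,2.92)
v3: (4.5,-3.5) → rotate → (4.23935,-3.81155) → ×s → (3.86223,-3.47248) → (3.86,-3.47)
v4: (4,3) → rotate → (4.20347,2.70756) → ×s → (3.82953,2.46670) → (3.83,2.47)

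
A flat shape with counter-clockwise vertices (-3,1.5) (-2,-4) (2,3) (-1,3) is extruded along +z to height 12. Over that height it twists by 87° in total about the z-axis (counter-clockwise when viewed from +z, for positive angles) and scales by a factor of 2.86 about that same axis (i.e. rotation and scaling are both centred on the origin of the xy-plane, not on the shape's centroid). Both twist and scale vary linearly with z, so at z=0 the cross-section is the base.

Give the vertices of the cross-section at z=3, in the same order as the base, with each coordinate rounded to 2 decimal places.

t = z/height = 3/12 = 0.25
s = 1 + (scale-1)·z/height = 1 + (2.86-1)·3/12 = 1.465000
θ = twist·z/height = 87°·3/12 = 21.7500° = 0.379609 rad
cos θ = 0.928810, sin θ = 0.370557 (intermediates below are computed at full precision and shown rounded to 5 d.p.)
v1: (-3,1.5) → rotate → (-3.34226,0.28154) → ×s → (-4.89642,0.41246) → (-4.90,0.41)
v2: (-2,-4) → rotate → (-0.37539,-4.45635) → ×s → (-0.54995,-6.52856) → (-0.55,-6.53)
v3: (2,3) → rotate → (0.74595,3.52754) → ×s → (1.09281,5.16785) → (1.09,5.17)
v4: (-1,3) → rotate → (-2.04048,2.41587) → ×s → (-2.98931,3.53925) → (-2.99,3.54)

Cross-section at z=3: (-4.90,0.41) (-0.55,-6.53) (1.09,5.17) (-2.99,3.54)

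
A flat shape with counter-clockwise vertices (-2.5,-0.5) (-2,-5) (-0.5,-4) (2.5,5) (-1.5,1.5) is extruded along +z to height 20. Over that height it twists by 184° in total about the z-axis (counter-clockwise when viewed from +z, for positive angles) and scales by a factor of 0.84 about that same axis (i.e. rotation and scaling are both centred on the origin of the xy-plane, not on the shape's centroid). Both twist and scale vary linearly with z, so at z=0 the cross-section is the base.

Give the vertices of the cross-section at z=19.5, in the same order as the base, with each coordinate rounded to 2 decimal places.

t = z/height = 19.5/20 = 0.975
s = 1 + (scale-1)·z/height = 1 + (0.84-1)·19.5/20 = 0.844000
θ = twist·z/height = 184°·19.5/20 = 179.4000° = 3.131121 rad
cos θ = -0.999945, sin θ = 0.010472 (intermediates below are computed at full precision and shown rounded to 5 d.p.)
v1: (-2.5,-0.5) → rotate → (2.50510,0.47379) → ×s → (2.11430,0.39988) → (2.11,0.40)
v2: (-2,-5) → rotate → (2.05225,4.97878) → ×s → (1.73210,4.20209) → (1.73,4.20)
v3: (-0.5,-4) → rotate → (0.54186,3.99454) → ×s → (0.45733,3.37140) → (0.46,3.37)
v4: (2.5,5) → rotate → (-2.55222,-4.97355) → ×s → (-2.15408,-4.19767) → (-2.15,-4.20)
v5: (-1.5,1.5) → rotate → (1.48421,-1.51563) → ×s → (1.25267,-1.27919) → (1.25,-1.28)

Cross-section at z=19.5: (2.11,0.40) (1.73,4.20) (0.46,3.37) (-2.15,-4.20) (1.25,-1.28)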